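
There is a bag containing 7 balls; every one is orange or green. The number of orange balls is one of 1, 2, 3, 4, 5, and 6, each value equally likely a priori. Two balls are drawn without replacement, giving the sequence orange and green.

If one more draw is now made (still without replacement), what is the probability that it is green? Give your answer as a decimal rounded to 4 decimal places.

0.5000

Compute the likelihood of the observed sequence for each case: P(data | r = 1) = (1/7)(6/6) = 1/7; P(data | r = 2) = (2/7)(5/6) = 5/21; P(data | r = 3) = (3/7)(4/6) = 2/7; P(data | r = 4) = (4/7)(3/6) = 2/7; P(data | r = 5) = (5/7)(2/6) = 5/21; P(data | r = 6) = (6/7)(1/6) = 1/7.
The prior-weighted likelihoods are 1/6 · 1/7 = 1/42, 1/6 · 5/21 = 5/126, 1/6 · 2/7 = 1/21, 1/6 · 2/7 = 1/21, 1/6 · 5/21 = 5/126, 1/6 · 1/7 = 1/42; summing to 2/9.
Dividing through by the total gives posterior P(r = 1 | data) = 3/28, P(r = 2 | data) = 5/28, P(r = 3 | data) = 3/14, P(r = 4 | data) = 3/14, P(r = 5 | data) = 5/28, P(r = 6 | data) = 3/28.
So P(green next | data) = Σ P(green next | H) P(H | data) = (1)(3/28) + (4/5)(5/28) + (3/5)(3/14) + (2/5)(3/14) + (1/5)(5/28) + (0)(3/28) = 1/2.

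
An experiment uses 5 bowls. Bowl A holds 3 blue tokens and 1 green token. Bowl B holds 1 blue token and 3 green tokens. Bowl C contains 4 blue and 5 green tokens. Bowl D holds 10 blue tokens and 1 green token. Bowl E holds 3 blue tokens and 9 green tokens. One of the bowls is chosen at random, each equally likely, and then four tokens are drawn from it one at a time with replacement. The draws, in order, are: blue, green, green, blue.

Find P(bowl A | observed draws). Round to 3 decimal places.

0.203

Compute the likelihood of the observed sequence for each case: P(data | bowl A) = (3/4)(1/4)(1/4)(3/4) = 0.035156; P(data | bowl B) = (1/4)(3/4)(3/4)(1/4) = 0.035156; P(data | bowl C) = (4/9)(5/9)(5/9)(4/9) = 0.060966; P(data | bowl D) = (10/11)(1/11)(1/11)(10/11) = 0.0068301; P(data | bowl E) = (3/12)(9/12)(9/12)(3/12) = 0.035156.
The prior-weighted likelihoods are 1/5 · 0.035156 = 0.0070313, 1/5 · 0.035156 = 0.0070313, 1/5 · 0.060966 = 0.012193, 1/5 · 0.0068301 = 0.001366, 1/5 · 0.035156 = 0.0070313; with total 0.034653.
By Bayes' rule, P(bowl A | data) = (0.0070313) / (0.034653) = 0.2029.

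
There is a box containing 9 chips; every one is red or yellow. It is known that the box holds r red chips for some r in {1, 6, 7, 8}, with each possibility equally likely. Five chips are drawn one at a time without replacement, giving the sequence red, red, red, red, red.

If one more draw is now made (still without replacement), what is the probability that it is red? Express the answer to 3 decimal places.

0.651

The likelihood of the observed sequence under each hypothesis: P(data | r = 1) = (1/9)(0/8) = 0; P(data | r = 6) = (6/9)(5/8)(4/7)(3/6)(2/5) = 1/21; P(data | r = 7) = (7/9)(6/8)(5/7)(4/6)(3/5) = 1/6; P(data | r = 8) = (8/9)(7/8)(6/7)(5/6)(4/5) = 4/9.
Weighting by the prior gives 1/4 · 0 = 0, 1/4 · 1/21 = 1/84, 1/4 · 1/6 = 1/24, 1/4 · 4/9 = 1/9; summing to 83/504.
The posterior is then P(r = 1 | data) = 0, P(r = 6 | data) = 6/83, P(r = 7 | data) = 21/83, P(r = 8 | data) = 56/83.
Averaging over the posterior, P(red next | data) = (1/4)(6/83) + (1/2)(21/83) + (3/4)(56/83) = 54/83.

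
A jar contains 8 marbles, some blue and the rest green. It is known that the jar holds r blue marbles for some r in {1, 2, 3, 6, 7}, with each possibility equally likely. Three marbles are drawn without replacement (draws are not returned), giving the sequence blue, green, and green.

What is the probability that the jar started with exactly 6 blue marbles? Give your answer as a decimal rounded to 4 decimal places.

For each hypothesis, P(data | H) works out to: P(data | r = 1) = (1/8)(7/7)(6/6) = 1/8; P(data | r = 2) = (2/8)(6/7)(5/6) = 5/28; P(data | r = 3) = (3/8)(5/7)(4/6) = 5/28; P(data | r = 6) = (6/8)(2/7)(1/6) = 1/28; P(data | r = 7) = (7/8)(1/7)(0/6) = 0.
Multiplying each by its prior: 1/5 · 1/8 = 1/40, 1/5 · 5/28 = 1/28, 1/5 · 5/28 = 1/28, 1/5 · 1/28 = 1/140, 1/5 · 0 = 0; summing to 29/280.
Therefore the posterior P(r = 6 | data) = (1/140) / (29/280) = 2/29.

0.0690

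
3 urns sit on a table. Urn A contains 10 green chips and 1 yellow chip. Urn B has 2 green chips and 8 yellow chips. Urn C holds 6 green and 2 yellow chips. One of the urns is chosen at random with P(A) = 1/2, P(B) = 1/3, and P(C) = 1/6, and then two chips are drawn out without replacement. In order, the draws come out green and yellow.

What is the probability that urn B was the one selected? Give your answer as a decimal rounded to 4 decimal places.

0.4220

Compute the likelihood of the observed sequence for each case: P(data | urn A) = (10/11)(1/10) = 0.090909; P(data | urn B) = (2/10)(8/9) = 0.17778; P(data | urn C) = (6/8)(2/7) = 0.21429.
Multiplying each by its prior: 1/2 · 0.090909 = 0.045455, 1/3 · 0.17778 = 0.059259, 1/6 · 0.21429 = 0.035714; summing to 0.14043.
Hence P(urn B | data) = (0.059259) / (0.14043) = 0.42199.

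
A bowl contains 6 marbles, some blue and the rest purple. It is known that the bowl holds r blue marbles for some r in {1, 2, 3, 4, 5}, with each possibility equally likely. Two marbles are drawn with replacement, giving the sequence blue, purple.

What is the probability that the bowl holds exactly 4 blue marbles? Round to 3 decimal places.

For each hypothesis, P(data | H) works out to: P(data | r = 1) = (1/6)(5/6) = 5/36; P(data | r = 2) = (2/6)(4/6) = 2/9; P(data | r = 3) = (3/6)(3/6) = 1/4; P(data | r = 4) = (4/6)(2/6) = 2/9; P(data | r = 5) = (5/6)(1/6) = 5/36.
The prior-weighted likelihoods are 1/5 · 5/36 = 1/36, 1/5 · 2/9 = 2/45, 1/5 · 1/4 = 1/20, 1/5 · 2/9 = 2/45, 1/5 · 5/36 = 1/36; summing to 7/36.
Therefore the posterior P(r = 4 | data) = (2/45) / (7/36) = 8/35.

0.229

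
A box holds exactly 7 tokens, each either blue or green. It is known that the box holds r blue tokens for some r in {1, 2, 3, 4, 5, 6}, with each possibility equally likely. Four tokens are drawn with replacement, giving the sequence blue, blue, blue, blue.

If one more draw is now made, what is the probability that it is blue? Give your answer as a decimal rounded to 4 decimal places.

0.7662

The likelihood of the observed sequence under each hypothesis: P(data | r = 1) = (1/7)(1/7)(1/7)(1/7) = 0.00041649; P(data | r = 2) = (2/7)(2/7)(2/7)(2/7) = 0.0066639; P(data | r = 3) = (3/7)(3/7)(3/7)(3/7) = 0.033736; P(data | r = 4) = (4/7)(4/7)(4/7)(4/7) = 0.10662; P(data | r = 5) = (5/7)(5/7)(5/7)(5/7) = 0.26031; P(data | r = 6) = (6/7)(6/7)(6/7)(6/7) = 0.53978.
The prior-weighted likelihoods are 1/6 · 0.00041649 = 6.9416e-05, 1/6 · 0.0066639 = 0.0011106, 1/6 · 0.033736 = 0.0056227, 1/6 · 0.10662 = 0.01777, 1/6 · 0.26031 = 0.043385, 1/6 · 0.53978 = 0.089963; these sum to 0.15792.
Dividing through by the total gives posterior P(r = 1 | data) = 0.00043956, P(r = 2 | data) = 0.007033, P(r = 3 | data) = 0.035604, P(r = 4 | data) = 0.11253, P(r = 5 | data) = 0.27473, P(r = 6 | data) = 0.56967.
So P(blue next | data) = Σ P(blue next | H) P(H | data) = (1/7)(0.00043956) + (2/7)(0.007033) + (3/7)(0.035604) + (4/7)(0.11253) + (5/7)(0.27473) + (6/7)(0.56967) = 0.76615.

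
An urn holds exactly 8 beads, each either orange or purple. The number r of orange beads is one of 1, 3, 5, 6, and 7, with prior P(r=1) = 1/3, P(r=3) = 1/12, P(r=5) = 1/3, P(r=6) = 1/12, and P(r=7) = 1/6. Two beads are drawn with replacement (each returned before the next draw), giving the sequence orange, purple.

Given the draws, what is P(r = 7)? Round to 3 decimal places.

Compute the likelihood of the observed sequence for each case: P(data | r = 1) = (1/8)(7/8) = 7/64; P(data | r = 3) = (3/8)(5/8) = 15/64; P(data | r = 5) = (5/8)(3/8) = 15/64; P(data | r = 6) = (6/8)(2/8) = 3/16; P(data | r = 7) = (7/8)(1/8) = 7/64.
The prior-weighted likelihoods are 1/3 · 7/64 = 7/192, 1/12 · 15/64 = 5/256, 1/3 · 15/64 = 5/64, 1/12 · 3/16 = 1/64, 1/6 · 7/64 = 7/384; summing to 43/256.
So P(r = 7 | data) = (7/384) / (43/256) = 14/129.

0.109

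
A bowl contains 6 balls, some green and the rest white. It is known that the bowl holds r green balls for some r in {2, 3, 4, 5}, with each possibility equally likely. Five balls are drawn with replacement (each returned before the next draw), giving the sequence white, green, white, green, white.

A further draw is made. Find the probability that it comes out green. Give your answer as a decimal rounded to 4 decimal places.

0.4801

Under each hypothesis, the probability of the observed sequence is: P(data | r = 2) = (4/6)(2/6)(4/6)(2/6)(4/6) = 0.032922; P(data | r = 3) = (3/6)(3/6)(3/6)(3/6)(3/6) = 0.03125; P(data | r = 4) = (2/6)(4/6)(2/6)(4/6)(2/6) = 0.016461; P(data | r = 5) = (1/6)(5/6)(1/6)(5/6)(1/6) = 0.003215.
The prior-weighted likelihoods are 1/4 · 0.032922 = 0.0082305, 1/4 · 0.03125 = 0.0078125, 1/4 · 0.016461 = 0.0041152, 1/4 · 0.003215 = 0.00080376; summing to 0.020962.
The posterior is then P(r = 2 | data) = 0.39264, P(r = 3 | data) = 0.3727, P(r = 4 | data) = 0.19632, P(r = 5 | data) = 0.038344.
So P(green next | data) = Σ P(green next | H) P(H | data) = (1/3)(0.39264) + (1/2)(0.3727) + (2/3)(0.19632) + (5/6)(0.038344) = 0.48006.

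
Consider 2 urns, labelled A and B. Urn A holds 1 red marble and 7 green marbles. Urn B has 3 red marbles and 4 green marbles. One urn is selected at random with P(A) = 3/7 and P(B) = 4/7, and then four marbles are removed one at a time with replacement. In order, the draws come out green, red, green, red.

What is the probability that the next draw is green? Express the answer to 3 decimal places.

Compute the likelihood of the observed sequence for each case: P(data | urn A) = (7/8)(1/8)(7/8)(1/8) = 0.011963; P(data | urn B) = (4/7)(3/7)(4/7)(3/7) = 0.059975.
Multiplying each by its prior: 3/7 · 0.011963 = 0.005127, 4/7 · 0.059975 = 0.034271; with total 0.039398.
The posterior is then P(urn A | data) = 0.13013, P(urn B | data) = 0.86987.
So P(green next | data) = Σ P(green next | H) P(H | data) = (7/8)(0.13013) + (4/7)(0.86987) = 0.61093.

0.611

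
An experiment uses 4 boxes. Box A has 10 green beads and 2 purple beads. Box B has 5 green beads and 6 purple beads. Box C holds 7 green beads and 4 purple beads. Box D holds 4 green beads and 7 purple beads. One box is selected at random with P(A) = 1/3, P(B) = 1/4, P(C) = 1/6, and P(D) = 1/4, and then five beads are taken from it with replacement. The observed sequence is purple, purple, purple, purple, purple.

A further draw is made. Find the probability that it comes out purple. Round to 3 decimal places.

0.601

Under each hypothesis, the probability of the observed sequence is: P(data | box A) = (2/12)(2/12)(2/12)(2/12)(2/12) = 0.0001286; P(data | box B) = (6/11)(6/11)(6/11)(6/11)(6/11) = 0.048283; P(data | box C) = (4/11)(4/11)(4/11)(4/11)(4/11) = 0.0063582; P(data | box D) = (7/11)(7/11)(7/11)(7/11)(7/11) = 0.10436.
The prior-weighted likelihoods are 1/3 · 0.0001286 = 4.2867e-05, 1/4 · 0.048283 = 0.012071, 1/6 · 0.0063582 = 0.0010597, 1/4 · 0.10436 = 0.02609; summing to 0.039263.
Normalising, the posterior is P(box A | data) = 0.0010918, P(box B | data) = 0.30743, P(box C | data) = 0.02699, P(box D | data) = 0.66448.
So P(purple next | data) = Σ P(purple next | H) P(H | data) = (1/6)(0.0010918) + (6/11)(0.30743) + (4/11)(0.02699) + (7/11)(0.66448) = 0.60054.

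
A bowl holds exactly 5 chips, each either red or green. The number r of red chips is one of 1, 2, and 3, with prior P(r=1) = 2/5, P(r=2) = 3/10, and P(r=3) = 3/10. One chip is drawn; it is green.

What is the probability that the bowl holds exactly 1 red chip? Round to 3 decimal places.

0.516

Under each hypothesis, the probability of this draw is: P(data | r = 1) = (4/5) = 4/5; P(data | r = 2) = (3/5) = 3/5; P(data | r = 3) = (2/5) = 2/5.
The prior-weighted likelihoods are 2/5 · 4/5 = 8/25, 3/10 · 3/5 = 9/50, 3/10 · 2/5 = 3/25; with total 31/50.
Therefore the posterior P(r = 1 | data) = (8/25) / (31/50) = 16/31.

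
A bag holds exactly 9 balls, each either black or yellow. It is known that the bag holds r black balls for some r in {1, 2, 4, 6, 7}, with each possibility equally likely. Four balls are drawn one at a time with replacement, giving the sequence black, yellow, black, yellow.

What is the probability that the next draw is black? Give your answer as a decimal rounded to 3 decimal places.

0.506

The likelihood of the observed sequence under each hypothesis: P(data | r = 1) = (1/9)(8/9)(1/9)(8/9) = 0.0097546; P(data | r = 2) = (2/9)(7/9)(2/9)(7/9) = 0.029873; P(data | r = 4) = (4/9)(5/9)(4/9)(5/9) = 0.060966; P(data | r = 6) = (6/9)(3/9)(6/9)(3/9) = 0.049383; P(data | r = 7) = (7/9)(2/9)(7/9)(2/9) = 0.029873.
Weighting by the prior gives 1/5 · 0.0097546 = 0.0019509, 1/5 · 0.029873 = 0.0059747, 1/5 · 0.060966 = 0.012193, 1/5 · 0.049383 = 0.0098765, 1/5 · 0.029873 = 0.0059747; with total 0.03597.
The posterior is then P(r = 1 | data) = 0.054237, P(r = 2 | data) = 0.1661, P(r = 4 | data) = 0.33898, P(r = 6 | data) = 0.27458, P(r = 7 | data) = 0.1661.
Averaging over the posterior, P(black next | data) = (1/9)(0.054237) + (2/9)(0.1661) + (4/9)(0.33898) + (2/3)(0.27458) + (7/9)(0.1661) = 0.50584.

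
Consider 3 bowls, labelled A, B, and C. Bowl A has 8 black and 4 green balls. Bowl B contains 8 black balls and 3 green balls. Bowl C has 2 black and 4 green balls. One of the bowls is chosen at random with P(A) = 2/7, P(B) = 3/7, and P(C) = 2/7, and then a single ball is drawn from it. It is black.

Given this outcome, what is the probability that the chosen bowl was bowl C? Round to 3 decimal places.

Under each hypothesis, the probability of this draw is: P(data | bowl A) = (8/12) = 2/3; P(data | bowl B) = (8/11) = 8/11; P(data | bowl C) = (2/6) = 1/3.
The prior-weighted likelihoods are 2/7 · 2/3 = 4/21, 3/7 · 8/11 = 24/77, 2/7 · 1/3 = 2/21; these sum to 46/77.
By Bayes' rule, P(bowl C | data) = (2/21) / (46/77) = 11/69.

0.159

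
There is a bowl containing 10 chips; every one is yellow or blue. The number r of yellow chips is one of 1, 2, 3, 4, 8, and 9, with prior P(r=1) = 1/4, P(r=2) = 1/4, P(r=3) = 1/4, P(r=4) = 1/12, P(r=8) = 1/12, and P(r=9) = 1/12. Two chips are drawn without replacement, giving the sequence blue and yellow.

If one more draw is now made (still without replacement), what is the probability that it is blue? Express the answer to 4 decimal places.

0.7126

For each hypothesis, P(data | H) works out to: P(data | r = 1) = (9/10)(1/9) = 0.1; P(data | r = 2) = (8/10)(2/9) = 0.17778; P(data | r = 3) = (7/10)(3/9) = 0.23333; P(data | r = 4) = (6/10)(4/9) = 0.26667; P(data | r = 8) = (2/10)(8/9) = 0.17778; P(data | r = 9) = (1/10)(9/9) = 0.1.
The prior-weighted likelihoods are 1/4 · 0.1 = 0.025, 1/4 · 0.17778 = 0.044444, 1/4 · 0.23333 = 0.058333, 1/12 · 0.26667 = 0.022222, 1/12 · 0.17778 = 0.014815, 1/12 · 0.1 = 0.0083333; with total 0.17315.
Normalising, the posterior is P(r = 1 | data) = 0.14439, P(r = 2 | data) = 0.25668, P(r = 3 | data) = 0.3369, P(r = 4 | data) = 0.12834, P(r = 8 | data) = 0.085561, P(r = 9 | data) = 0.048128.
Averaging over the posterior, P(blue next | data) = (1)(0.14439) + (7/8)(0.25668) + (3/4)(0.3369) + (5/8)(0.12834) + (1/8)(0.085561) + (0)(0.048128) = 0.71257.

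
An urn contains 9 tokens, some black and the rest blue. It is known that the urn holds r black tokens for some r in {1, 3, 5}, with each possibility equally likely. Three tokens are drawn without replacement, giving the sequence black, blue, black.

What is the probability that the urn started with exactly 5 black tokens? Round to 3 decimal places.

For each hypothesis, P(data | H) works out to: P(data | r = 1) = (1/9)(8/8)(0/7) = 0; P(data | r = 3) = (3/9)(6/8)(2/7) = 1/14; P(data | r = 5) = (5/9)(4/8)(4/7) = 10/63.
Weighting by the prior gives 1/3 · 0 = 0, 1/3 · 1/14 = 1/42, 1/3 · 10/63 = 10/189; these sum to 29/378.
Therefore the posterior P(r = 5 | data) = (10/189) / (29/378) = 20/29.

0.690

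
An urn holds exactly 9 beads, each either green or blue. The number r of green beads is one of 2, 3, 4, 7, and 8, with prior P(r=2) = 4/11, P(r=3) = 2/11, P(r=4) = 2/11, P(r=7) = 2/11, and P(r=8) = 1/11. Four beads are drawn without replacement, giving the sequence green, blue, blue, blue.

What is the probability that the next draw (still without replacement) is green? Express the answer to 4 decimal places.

0.3167

The likelihood of the observed sequence under each hypothesis: P(data | r = 2) = (2/9)(7/8)(6/7)(5/6) = 5/36; P(data | r = 3) = (3/9)(6/8)(5/7)(4/6) = 5/42; P(data | r = 4) = (4/9)(5/8)(4/7)(3/6) = 5/63; P(data | r = 7) = (7/9)(2/8)(1/7)(0/6) = 0; P(data | r = 8) = (8/9)(1/8)(0/7) = 0.
Multiplying each by its prior: 4/11 · 5/36 = 5/99, 2/11 · 5/42 = 5/231, 2/11 · 5/63 = 10/693, 2/11 · 0 = 0, 1/11 · 0 = 0; summing to 20/231.
The posterior is then P(r = 2 | data) = 7/12, P(r = 3 | data) = 1/4, P(r = 4 | data) = 1/6, P(r = 7 | data) = 0, P(r = 8 | data) = 0.
So P(green next | data) = Σ P(green next | H) P(H | data) = (1/5)(7/12) + (2/5)(1/4) + (3/5)(1/6) = 19/60.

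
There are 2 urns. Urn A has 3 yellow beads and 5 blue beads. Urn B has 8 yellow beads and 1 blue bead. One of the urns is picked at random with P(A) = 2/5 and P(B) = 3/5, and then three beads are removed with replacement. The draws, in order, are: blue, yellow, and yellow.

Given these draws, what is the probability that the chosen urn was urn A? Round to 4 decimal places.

0.4003

The likelihood of the observed sequence under each hypothesis: P(data | urn A) = (5/8)(3/8)(3/8) = 0.087891; P(data | urn B) = (1/9)(8/9)(8/9) = 0.087791.
The prior-weighted likelihoods are 2/5 · 0.087891 = 0.035156, 3/5 · 0.087791 = 0.052675; these sum to 0.087831.
Hence P(urn A | data) = (0.035156) / (0.087831) = 0.40027.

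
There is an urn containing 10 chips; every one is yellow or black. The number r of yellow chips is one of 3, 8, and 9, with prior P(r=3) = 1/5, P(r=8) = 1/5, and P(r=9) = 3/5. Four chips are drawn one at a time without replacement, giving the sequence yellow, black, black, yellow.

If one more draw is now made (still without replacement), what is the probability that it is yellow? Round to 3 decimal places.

For each hypothesis, P(data | H) works out to: P(data | r = 3) = (3/10)(7/9)(6/8)(2/7) = 1/20; P(data | r = 8) = (8/10)(2/9)(1/8)(7/7) = 1/45; P(data | r = 9) = (9/10)(1/9)(0/8) = 0.
Weighting by the prior gives 1/5 · 1/20 = 1/100, 1/5 · 1/45 = 1/225, 3/5 · 0 = 0; these sum to 13/900.
The posterior is then P(r = 3 | data) = 9/13, P(r = 8 | data) = 4/13, P(r = 9 | data) = 0.
Averaging over the posterior, P(yellow next | data) = (1/6)(9/13) + (1)(4/13) = 11/26.

0.423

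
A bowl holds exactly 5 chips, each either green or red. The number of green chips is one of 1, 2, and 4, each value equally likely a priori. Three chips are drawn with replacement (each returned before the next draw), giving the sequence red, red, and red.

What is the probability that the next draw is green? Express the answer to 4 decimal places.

0.2652

Compute the likelihood of the observed sequence for each case: P(data | r = 1) = (4/5)(4/5)(4/5) = 64/125; P(data | r = 2) = (3/5)(3/5)(3/5) = 27/125; P(data | r = 4) = (1/5)(1/5)(1/5) = 1/125.
Weighting by the prior gives 1/3 · 64/125 = 64/375, 1/3 · 27/125 = 9/125, 1/3 · 1/125 = 1/375; these sum to 92/375.
Normalising, the posterior is P(r = 1 | data) = 16/23, P(r = 2 | data) = 27/92, P(r = 4 | data) = 1/92.
So P(green next | data) = Σ P(green next | H) P(H | data) = (1/5)(16/23) + (2/5)(27/92) + (4/5)(1/92) = 61/230.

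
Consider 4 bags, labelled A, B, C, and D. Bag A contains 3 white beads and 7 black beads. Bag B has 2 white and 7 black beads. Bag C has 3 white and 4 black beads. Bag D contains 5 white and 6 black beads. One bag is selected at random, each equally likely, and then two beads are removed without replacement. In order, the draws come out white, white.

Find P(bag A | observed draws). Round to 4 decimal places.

0.1591

Under each hypothesis, the probability of the observed sequence is: P(data | bag A) = (3/10)(2/9) = 0.066667; P(data | bag B) = (2/9)(1/8) = 0.027778; P(data | bag C) = (3/7)(2/6) = 0.14286; P(data | bag D) = (5/11)(4/10) = 0.18182.
Weighting by the prior gives 1/4 · 0.066667 = 0.016667, 1/4 · 0.027778 = 0.0069444, 1/4 · 0.14286 = 0.035714, 1/4 · 0.18182 = 0.045455; with total 0.10478.
So P(bag A | data) = (0.016667) / (0.10478) = 0.15906.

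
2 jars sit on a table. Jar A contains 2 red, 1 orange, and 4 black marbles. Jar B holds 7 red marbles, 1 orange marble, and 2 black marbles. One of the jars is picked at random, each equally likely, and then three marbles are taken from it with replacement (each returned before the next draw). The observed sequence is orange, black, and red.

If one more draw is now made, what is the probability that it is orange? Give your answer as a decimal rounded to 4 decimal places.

0.1268

For each hypothesis, P(data | H) works out to: P(data | jar A) = (1/7)(4/7)(2/7) = 0.023324; P(data | jar B) = (1/10)(2/10)(7/10) = 0.014.
Weighting by the prior gives 1/2 · 0.023324 = 0.011662, 1/2 · 0.014 = 0.007; these sum to 0.018662.
Dividing through by the total gives posterior P(jar A | data) = 0.6249, P(jar B | data) = 0.3751.
Averaging over the posterior, P(orange next | data) = (1/7)(0.6249) + (1/10)(0.3751) = 0.12678.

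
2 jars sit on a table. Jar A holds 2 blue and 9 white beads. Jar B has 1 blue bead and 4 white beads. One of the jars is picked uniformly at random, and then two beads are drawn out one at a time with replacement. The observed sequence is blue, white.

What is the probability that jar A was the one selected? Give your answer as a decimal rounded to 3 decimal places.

For each hypothesis, P(data | H) works out to: P(data | jar A) = (2/11)(9/11) = 0.14876; P(data | jar B) = (1/5)(4/5) = 0.16.
The prior-weighted likelihoods are 1/2 · 0.14876 = 0.07438, 1/2 · 0.16 = 0.08; with total 0.15438.
So P(jar A | data) = (0.07438) / (0.15438) = 0.4818.

0.482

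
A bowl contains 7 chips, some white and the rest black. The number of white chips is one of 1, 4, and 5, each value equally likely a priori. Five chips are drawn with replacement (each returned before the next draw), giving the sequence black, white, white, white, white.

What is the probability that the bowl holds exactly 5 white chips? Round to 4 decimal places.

0.6176

Under each hypothesis, the probability of the observed sequence is: P(data | r = 1) = (6/7)(1/7)(1/7)(1/7)(1/7) = 0.00035699; P(data | r = 4) = (3/7)(4/7)(4/7)(4/7)(4/7) = 0.045695; P(data | r = 5) = (2/7)(5/7)(5/7)(5/7)(5/7) = 0.074374.
Multiplying each by its prior: 1/3 · 0.00035699 = 0.000119, 1/3 · 0.045695 = 0.015232, 1/3 · 0.074374 = 0.024791; summing to 0.040142.
By Bayes' rule, P(r = 5 | data) = (0.024791) / (0.040142) = 0.61759.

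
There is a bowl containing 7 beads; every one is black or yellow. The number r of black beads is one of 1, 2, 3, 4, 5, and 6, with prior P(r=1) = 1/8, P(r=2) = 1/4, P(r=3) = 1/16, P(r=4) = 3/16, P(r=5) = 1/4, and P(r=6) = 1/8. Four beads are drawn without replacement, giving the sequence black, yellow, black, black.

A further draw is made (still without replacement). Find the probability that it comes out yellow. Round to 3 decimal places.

0.342

Compute the likelihood of the observed sequence for each case: P(data | r = 1) = (1/7)(6/6)(0/5) = 0; P(data | r = 2) = (2/7)(5/6)(1/5)(0/4) = 0; P(data | r = 3) = (3/7)(4/6)(2/5)(1/4) = 1/35; P(data | r = 4) = (4/7)(3/6)(3/5)(2/4) = 3/35; P(data | r = 5) = (5/7)(2/6)(4/5)(3/4) = 1/7; P(data | r = 6) = (6/7)(1/6)(5/5)(4/4) = 1/7.
The prior-weighted likelihoods are 1/8 · 0 = 0, 1/4 · 0 = 0, 1/16 · 1/35 = 1/560, 3/16 · 3/35 = 9/560, 1/4 · 1/7 = 1/28, 1/8 · 1/7 = 1/56; with total 1/14.
The posterior is then P(r = 1 | data) = 0, P(r = 2 | data) = 0, P(r = 3 | data) = 1/40, P(r = 4 | data) = 9/40, P(r = 5 | data) = 1/2, P(r = 6 | data) = 1/4.
The predictive probability is P(yellow next | data) = (1)(1/40) + (2/3)(9/40) + (1/3)(1/2) + (0)(1/4) = 41/120.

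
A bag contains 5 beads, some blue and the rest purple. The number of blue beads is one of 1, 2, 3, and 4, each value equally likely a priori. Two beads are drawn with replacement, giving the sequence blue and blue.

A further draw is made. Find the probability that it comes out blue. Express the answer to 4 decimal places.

For each hypothesis, P(data | H) works out to: P(data | r = 1) = (1/5)(1/5) = 1/25; P(data | r = 2) = (2/5)(2/5) = 4/25; P(data | r = 3) = (3/5)(3/5) = 9/25; P(data | r = 4) = (4/5)(4/5) = 16/25.
Multiplying each by its prior: 1/4 · 1/25 = 1/100, 1/4 · 4/25 = 1/25, 1/4 · 9/25 = 9/100, 1/4 · 16/25 = 4/25; with total 3/10.
Normalising, the posterior is P(r = 1 | data) = 1/30, P(r = 2 | data) = 2/15, P(r = 3 | data) = 3/10, P(r = 4 | data) = 8/15.
The predictive probability is P(blue next | data) = (1/5)(1/30) + (2/5)(2/15) + (3/5)(3/10) + (4/5)(8/15) = 2/3.

0.6667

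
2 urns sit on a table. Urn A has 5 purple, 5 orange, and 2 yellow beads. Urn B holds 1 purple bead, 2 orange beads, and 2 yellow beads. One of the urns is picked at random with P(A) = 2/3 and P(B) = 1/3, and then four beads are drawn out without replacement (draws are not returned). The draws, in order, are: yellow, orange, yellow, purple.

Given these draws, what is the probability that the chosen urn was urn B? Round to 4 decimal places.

0.7984

Compute the likelihood of the observed sequence for each case: P(data | urn A) = (2/12)(5/11)(1/10)(5/9) = 0.0042088; P(data | urn B) = (2/5)(2/4)(1/3)(1/2) = 0.033333.
Multiplying each by its prior: 2/3 · 0.0042088 = 0.0028058, 1/3 · 0.033333 = 0.011111; with total 0.013917.
Hence P(urn B | data) = (0.011111) / (0.013917) = 0.79839.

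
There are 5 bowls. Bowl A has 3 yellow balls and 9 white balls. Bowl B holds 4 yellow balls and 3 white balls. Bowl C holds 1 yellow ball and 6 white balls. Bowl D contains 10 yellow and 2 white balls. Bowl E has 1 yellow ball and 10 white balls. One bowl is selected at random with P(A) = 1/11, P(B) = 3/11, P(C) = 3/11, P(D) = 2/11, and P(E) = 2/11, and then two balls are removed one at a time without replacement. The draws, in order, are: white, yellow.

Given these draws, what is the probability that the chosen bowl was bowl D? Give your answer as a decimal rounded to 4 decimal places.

0.1534

The likelihood of the observed sequence under each hypothesis: P(data | bowl A) = (9/12)(3/11) = 0.20455; P(data | bowl B) = (3/7)(4/6) = 0.28571; P(data | bowl C) = (6/7)(1/6) = 0.14286; P(data | bowl D) = (2/12)(10/11) = 0.15152; P(data | bowl E) = (10/11)(1/10) = 0.090909.
Weighting by the prior gives 1/11 · 0.20455 = 0.018595, 3/11 · 0.28571 = 0.077922, 3/11 · 0.14286 = 0.038961, 2/11 · 0.15152 = 0.027548, 2/11 · 0.090909 = 0.016529; with total 0.17956.
So P(bowl D | data) = (0.027548) / (0.17956) = 0.15342.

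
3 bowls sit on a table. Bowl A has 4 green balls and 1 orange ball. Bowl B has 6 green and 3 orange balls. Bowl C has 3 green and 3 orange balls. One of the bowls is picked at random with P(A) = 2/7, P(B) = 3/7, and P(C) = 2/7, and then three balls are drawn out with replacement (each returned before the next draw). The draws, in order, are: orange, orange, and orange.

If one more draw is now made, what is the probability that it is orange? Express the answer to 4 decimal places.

The likelihood of the observed sequence under each hypothesis: P(data | bowl A) = (1/5)(1/5)(1/5) = 0.008; P(data | bowl B) = (3/9)(3/9)(3/9) = 0.037037; P(data | bowl C) = (3/6)(3/6)(3/6) = 0.125.
Multiplying each by its prior: 2/7 · 0.008 = 0.0022857, 3/7 · 0.037037 = 0.015873, 2/7 · 0.125 = 0.035714; these sum to 0.053873.
Dividing through by the total gives posterior P(bowl A | data) = 0.042428, P(bowl B | data) = 0.29464, P(bowl C | data) = 0.66293.
So P(orange next | data) = Σ P(orange next | H) P(H | data) = (1/5)(0.042428) + (1/3)(0.29464) + (1/2)(0.66293) = 0.43817.

0.4382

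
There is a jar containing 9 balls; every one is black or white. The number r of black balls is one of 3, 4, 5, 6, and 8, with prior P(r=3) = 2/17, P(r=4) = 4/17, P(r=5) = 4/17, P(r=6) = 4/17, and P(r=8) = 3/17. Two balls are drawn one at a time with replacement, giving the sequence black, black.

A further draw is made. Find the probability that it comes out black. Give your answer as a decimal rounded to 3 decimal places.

0.689

The likelihood of the observed sequence under each hypothesis: P(data | r = 3) = (3/9)(3/9) = 0.11111; P(data | r = 4) = (4/9)(4/9) = 0.19753; P(data | r = 5) = (5/9)(5/9) = 0.30864; P(data | r = 6) = (6/9)(6/9) = 0.44444; P(data | r = 8) = (8/9)(8/9) = 0.79012.
Weighting by the prior gives 2/17 · 0.11111 = 0.013072, 4/17 · 0.19753 = 0.046478, 4/17 · 0.30864 = 0.072622, 4/17 · 0.44444 = 0.10458, 3/17 · 0.79012 = 0.13943; these sum to 0.37618.
Normalising, the posterior is P(r = 3 | data) = 0.034749, P(r = 4 | data) = 0.12355, P(r = 5 | data) = 0.19305, P(r = 6 | data) = 0.27799, P(r = 8 | data) = 0.37066.
So P(black next | data) = Σ P(black next | H) P(H | data) = (1/3)(0.034749) + (4/9)(0.12355) + (5/9)(0.19305) + (2/3)(0.27799) + (8/9)(0.37066) = 0.68855.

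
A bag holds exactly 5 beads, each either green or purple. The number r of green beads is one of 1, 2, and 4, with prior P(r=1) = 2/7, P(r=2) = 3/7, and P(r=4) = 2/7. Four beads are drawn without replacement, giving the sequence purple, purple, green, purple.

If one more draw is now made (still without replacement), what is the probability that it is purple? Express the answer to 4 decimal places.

0.5714

Under each hypothesis, the probability of the observed sequence is: P(data | r = 1) = (4/5)(3/4)(1/3)(2/2) = 1/5; P(data | r = 2) = (3/5)(2/4)(2/3)(1/2) = 1/10; P(data | r = 4) = (1/5)(0/4) = 0.
Multiplying each by its prior: 2/7 · 1/5 = 2/35, 3/7 · 1/10 = 3/70, 2/7 · 0 = 0; summing to 1/10.
The posterior is then P(r = 1 | data) = 4/7, P(r = 2 | data) = 3/7, P(r = 4 | data) = 0.
So P(purple next | data) = Σ P(purple next | H) P(H | data) = (1)(4/7) + (0)(3/7) = 4/7.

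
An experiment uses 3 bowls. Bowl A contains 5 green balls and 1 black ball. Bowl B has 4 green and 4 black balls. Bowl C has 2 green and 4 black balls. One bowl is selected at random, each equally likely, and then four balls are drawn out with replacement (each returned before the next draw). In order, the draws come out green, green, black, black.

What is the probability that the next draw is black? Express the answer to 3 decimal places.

0.514

Under each hypothesis, the probability of the observed sequence is: P(data | bowl A) = (5/6)(5/6)(1/6)(1/6) = 0.01929; P(data | bowl B) = (4/8)(4/8)(4/8)(4/8) = 0.0625; P(data | bowl C) = (2/6)(2/6)(4/6)(4/6) = 0.049383.
The prior-weighted likelihoods are 1/3 · 0.01929 = 0.00643, 1/3 · 0.0625 = 0.020833, 1/3 · 0.049383 = 0.016461; with total 0.043724.
Normalising, the posterior is P(bowl A | data) = 0.14706, P(bowl B | data) = 0.47647, P(bowl C | data) = 0.37647.
Averaging over the posterior, P(black next | data) = (1/6)(0.14706) + (1/2)(0.47647) + (2/3)(0.37647) = 0.51373.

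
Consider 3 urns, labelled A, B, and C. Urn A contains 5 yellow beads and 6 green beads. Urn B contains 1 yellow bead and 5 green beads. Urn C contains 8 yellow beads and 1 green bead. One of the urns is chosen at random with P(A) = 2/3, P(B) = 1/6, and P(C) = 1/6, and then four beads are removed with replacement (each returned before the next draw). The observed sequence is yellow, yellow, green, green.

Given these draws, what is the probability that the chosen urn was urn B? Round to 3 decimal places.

The likelihood of the observed sequence under each hypothesis: P(data | urn A) = (5/11)(5/11)(6/11)(6/11) = 0.061471; P(data | urn B) = (1/6)(1/6)(5/6)(5/6) = 0.01929; P(data | urn C) = (8/9)(8/9)(1/9)(1/9) = 0.0097546.
Multiplying each by its prior: 2/3 · 0.061471 = 0.040981, 1/6 · 0.01929 = 0.003215, 1/6 · 0.0097546 = 0.0016258; summing to 0.045822.
By Bayes' rule, P(urn B | data) = (0.003215) / (0.045822) = 0.070164.

0.070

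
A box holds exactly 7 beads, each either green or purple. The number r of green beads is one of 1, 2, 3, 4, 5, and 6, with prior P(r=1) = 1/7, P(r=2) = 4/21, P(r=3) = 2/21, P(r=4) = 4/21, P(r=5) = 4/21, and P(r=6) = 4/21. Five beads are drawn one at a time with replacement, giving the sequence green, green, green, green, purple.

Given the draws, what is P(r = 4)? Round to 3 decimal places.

Under each hypothesis, the probability of the observed sequence is: P(data | r = 1) = (1/7)(1/7)(1/7)(1/7)(6/7) = 0.00035699; P(data | r = 2) = (2/7)(2/7)(2/7)(2/7)(5/7) = 0.0047599; P(data | r = 3) = (3/7)(3/7)(3/7)(3/7)(4/7) = 0.019278; P(data | r = 4) = (4/7)(4/7)(4/7)(4/7)(3/7) = 0.045695; P(data | r = 5) = (5/7)(5/7)(5/7)(5/7)(2/7) = 0.074374; P(data | r = 6) = (6/7)(6/7)(6/7)(6/7)(1/7) = 0.077111.
Multiplying each by its prior: 1/7 · 0.00035699 = 5.0999e-05, 4/21 · 0.0047599 = 0.00090665, 2/21 · 0.019278 = 0.001836, 4/21 · 0.045695 = 0.0087039, 4/21 · 0.074374 = 0.014166, 4/21 · 0.077111 = 0.014688; summing to 0.040352.
So P(r = 4 | data) = (0.0087039) / (0.040352) = 0.2157.

0.216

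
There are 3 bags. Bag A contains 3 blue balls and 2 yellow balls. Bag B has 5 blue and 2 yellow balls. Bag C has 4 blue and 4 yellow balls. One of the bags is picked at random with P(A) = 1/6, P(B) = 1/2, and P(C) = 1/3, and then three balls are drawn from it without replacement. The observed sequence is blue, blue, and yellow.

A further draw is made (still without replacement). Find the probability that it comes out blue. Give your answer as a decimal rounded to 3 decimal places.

For each hypothesis, P(data | H) works out to: P(data | bag A) = (3/5)(2/4)(2/3) = 1/5; P(data | bag B) = (5/7)(4/6)(2/5) = 4/21; P(data | bag C) = (4/8)(3/7)(4/6) = 1/7.
Multiplying each by its prior: 1/6 · 1/5 = 1/30, 1/2 · 4/21 = 2/21, 1/3 · 1/7 = 1/21; with total 37/210.
Normalising, the posterior is P(bag A | data) = 7/37, P(bag B | data) = 20/37, P(bag C | data) = 10/37.
Averaging over the posterior, P(blue next | data) = (1/2)(7/37) + (3/4)(20/37) + (2/5)(10/37) = 45/74.

0.608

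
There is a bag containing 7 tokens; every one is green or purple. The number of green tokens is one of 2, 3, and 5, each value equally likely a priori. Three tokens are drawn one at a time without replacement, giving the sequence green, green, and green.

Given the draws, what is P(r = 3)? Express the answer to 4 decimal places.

The likelihood of the observed sequence under each hypothesis: P(data | r = 2) = (2/7)(1/6)(0/5) = 0; P(data | r = 3) = (3/7)(2/6)(1/5) = 1/35; P(data | r = 5) = (5/7)(4/6)(3/5) = 2/7.
The prior-weighted likelihoods are 1/3 · 0 = 0, 1/3 · 1/35 = 1/105, 1/3 · 2/7 = 2/21; these sum to 11/105.
By Bayes' rule, P(r = 3 | data) = (1/105) / (11/105) = 1/11.

0.0909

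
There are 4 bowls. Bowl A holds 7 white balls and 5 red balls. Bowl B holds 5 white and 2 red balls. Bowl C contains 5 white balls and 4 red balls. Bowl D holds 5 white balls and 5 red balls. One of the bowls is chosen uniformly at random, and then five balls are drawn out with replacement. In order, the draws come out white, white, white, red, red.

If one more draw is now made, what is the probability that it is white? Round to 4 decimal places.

Under each hypothesis, the probability of the observed sequence is: P(data | bowl A) = (7/12)(7/12)(7/12)(5/12)(5/12) = 0.034461; P(data | bowl B) = (5/7)(5/7)(5/7)(2/7)(2/7) = 0.02975; P(data | bowl C) = (5/9)(5/9)(5/9)(4/9)(4/9) = 0.03387; P(data | bowl D) = (5/10)(5/10)(5/10)(5/10)(5/10) = 0.03125.
Weighting by the prior gives 1/4 · 0.034461 = 0.0086153, 1/4 · 0.02975 = 0.0074374, 1/4 · 0.03387 = 0.0084675, 1/4 · 0.03125 = 0.0078125; these sum to 0.032333.
Dividing through by the total gives posterior P(bowl A | data) = 0.26646, P(bowl B | data) = 0.23003, P(bowl C | data) = 0.26189, P(bowl D | data) = 0.24163.
Averaging over the posterior, P(white next | data) = (7/12)(0.26646) + (5/7)(0.23003) + (5/9)(0.26189) + (1/2)(0.24163) = 0.58605.

0.5860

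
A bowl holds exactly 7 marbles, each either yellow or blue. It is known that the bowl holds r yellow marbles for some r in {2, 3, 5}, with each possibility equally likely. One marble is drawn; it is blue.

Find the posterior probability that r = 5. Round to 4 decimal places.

The likelihood of this draw under each hypothesis: P(data | r = 2) = (5/7) = 5/7; P(data | r = 3) = (4/7) = 4/7; P(data | r = 5) = (2/7) = 2/7.
The prior-weighted likelihoods are 1/3 · 5/7 = 5/21, 1/3 · 4/7 = 4/21, 1/3 · 2/7 = 2/21; summing to 11/21.
By Bayes' rule, P(r = 5 | data) = (2/21) / (11/21) = 2/11.

0.1818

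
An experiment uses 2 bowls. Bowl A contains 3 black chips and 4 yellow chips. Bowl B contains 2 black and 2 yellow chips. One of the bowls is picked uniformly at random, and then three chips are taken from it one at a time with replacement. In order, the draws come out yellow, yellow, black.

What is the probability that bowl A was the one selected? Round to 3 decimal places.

0.528

For each hypothesis, P(data | H) works out to: P(data | bowl A) = (4/7)(4/7)(3/7) = 0.13994; P(data | bowl B) = (2/4)(2/4)(2/4) = 0.125.
Multiplying each by its prior: 1/2 · 0.13994 = 0.069971, 1/2 · 0.125 = 0.0625; these sum to 0.13247.
So P(bowl A | data) = (0.069971) / (0.13247) = 0.5282.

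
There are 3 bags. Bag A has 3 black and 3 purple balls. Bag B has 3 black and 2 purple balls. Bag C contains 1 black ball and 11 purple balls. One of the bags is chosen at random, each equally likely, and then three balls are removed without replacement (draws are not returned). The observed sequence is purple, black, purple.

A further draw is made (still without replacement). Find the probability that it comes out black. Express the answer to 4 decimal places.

0.6000

For each hypothesis, P(data | H) works out to: P(data | bag A) = (3/6)(3/5)(2/4) = 3/20; P(data | bag B) = (2/5)(3/4)(1/3) = 1/10; P(data | bag C) = (11/12)(1/11)(10/10) = 1/12.
The prior-weighted likelihoods are 1/3 · 3/20 = 1/20, 1/3 · 1/10 = 1/30, 1/3 · 1/12 = 1/36; summing to 1/9.
The posterior is then P(bag A | data) = 9/20, P(bag B | data) = 3/10, P(bag C | data) = 1/4.
Averaging over the posterior, P(black next | data) = (2/3)(9/20) + (1)(3/10) + (0)(1/4) = 3/5.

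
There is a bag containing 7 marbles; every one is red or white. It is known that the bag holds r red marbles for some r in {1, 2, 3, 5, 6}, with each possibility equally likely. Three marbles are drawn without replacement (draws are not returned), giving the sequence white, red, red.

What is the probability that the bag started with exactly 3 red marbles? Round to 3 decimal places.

For each hypothesis, P(data | H) works out to: P(data | r = 1) = (6/7)(1/6)(0/5) = 0; P(data | r = 2) = (5/7)(2/6)(1/5) = 1/21; P(data | r = 3) = (4/7)(3/6)(2/5) = 4/35; P(data | r = 5) = (2/7)(5/6)(4/5) = 4/21; P(data | r = 6) = (1/7)(6/6)(5/5) = 1/7.
Weighting by the prior gives 1/5 · 0 = 0, 1/5 · 1/21 = 1/105, 1/5 · 4/35 = 4/175, 1/5 · 4/21 = 4/105, 1/5 · 1/7 = 1/35; with total 52/525.
Therefore the posterior P(r = 3 | data) = (4/175) / (52/525) = 3/13.

0.231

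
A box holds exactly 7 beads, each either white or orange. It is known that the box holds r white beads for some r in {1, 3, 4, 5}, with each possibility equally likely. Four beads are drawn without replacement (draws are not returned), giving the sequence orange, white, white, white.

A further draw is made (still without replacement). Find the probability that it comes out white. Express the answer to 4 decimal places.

0.4815

Compute the likelihood of the observed sequence for each case: P(data | r = 1) = (6/7)(1/6)(0/5) = 0; P(data | r = 3) = (4/7)(3/6)(2/5)(1/4) = 1/35; P(data | r = 4) = (3/7)(4/6)(3/5)(2/4) = 3/35; P(data | r = 5) = (2/7)(5/6)(4/5)(3/4) = 1/7.
The prior-weighted likelihoods are 1/4 · 0 = 0, 1/4 · 1/35 = 1/140, 1/4 · 3/35 = 3/140, 1/4 · 1/7 = 1/28; with total 9/140.
The posterior is then P(r = 1 | data) = 0, P(r = 3 | data) = 1/9, P(r = 4 | data) = 1/3, P(r = 5 | data) = 5/9.
Averaging over the posterior, P(white next | data) = (0)(1/9) + (1/3)(1/3) + (2/3)(5/9) = 13/27.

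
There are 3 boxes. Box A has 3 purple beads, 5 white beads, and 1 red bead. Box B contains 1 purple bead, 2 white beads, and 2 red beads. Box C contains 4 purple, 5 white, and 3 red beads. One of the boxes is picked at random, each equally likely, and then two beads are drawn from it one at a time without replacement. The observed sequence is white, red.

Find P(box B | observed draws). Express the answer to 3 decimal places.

Under each hypothesis, the probability of the observed sequence is: P(data | box A) = (5/9)(1/8) = 0.069444; P(data | box B) = (2/5)(2/4) = 0.2; P(data | box C) = (5/12)(3/11) = 0.11364.
The prior-weighted likelihoods are 1/3 · 0.069444 = 0.023148, 1/3 · 0.2 = 0.066667, 1/3 · 0.11364 = 0.037879; summing to 0.12769.
Therefore the posterior P(box B | data) = (0.066667) / (0.12769) = 0.52208.

0.522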